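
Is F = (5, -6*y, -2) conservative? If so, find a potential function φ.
Yes, F is conservative. φ = 5*x - 3*y**2 - 2*z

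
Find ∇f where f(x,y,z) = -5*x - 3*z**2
(-5, 0, -6*z)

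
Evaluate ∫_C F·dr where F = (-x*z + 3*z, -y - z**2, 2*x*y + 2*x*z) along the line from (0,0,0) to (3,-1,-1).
7/3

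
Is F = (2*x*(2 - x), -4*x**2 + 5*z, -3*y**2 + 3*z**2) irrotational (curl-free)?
No, ∇×F = (-6*y - 5, 0, -8*x)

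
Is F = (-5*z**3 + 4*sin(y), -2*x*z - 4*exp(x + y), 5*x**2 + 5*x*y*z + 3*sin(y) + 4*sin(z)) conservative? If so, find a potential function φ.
No, ∇×F = (5*x*z + 2*x + 3*cos(y), -10*x - 5*y*z - 15*z**2, -2*z - 4*exp(x + y) - 4*cos(y)) ≠ 0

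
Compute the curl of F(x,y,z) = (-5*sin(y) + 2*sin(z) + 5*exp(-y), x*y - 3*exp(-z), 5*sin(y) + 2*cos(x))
(5*cos(y) - 3*exp(-z), 2*sin(x) + 2*cos(z), y + 5*cos(y) + 5*exp(-y))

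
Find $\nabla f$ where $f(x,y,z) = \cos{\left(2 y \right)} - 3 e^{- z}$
(0, -2*sin(2*y), 3*exp(-z))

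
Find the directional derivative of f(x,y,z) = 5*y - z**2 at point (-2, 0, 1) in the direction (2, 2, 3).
4*sqrt(17)/17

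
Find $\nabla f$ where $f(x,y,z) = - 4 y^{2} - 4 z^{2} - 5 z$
(0, -8*y, -8*z - 5)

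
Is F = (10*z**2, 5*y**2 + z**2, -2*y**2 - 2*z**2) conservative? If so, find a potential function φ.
No, ∇×F = (-4*y - 2*z, 20*z, 0) ≠ 0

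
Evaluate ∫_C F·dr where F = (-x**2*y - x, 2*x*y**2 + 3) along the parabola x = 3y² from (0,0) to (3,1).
-561/70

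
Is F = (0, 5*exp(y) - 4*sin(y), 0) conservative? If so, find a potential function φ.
Yes, F is conservative. φ = 5*exp(y) + 4*cos(y)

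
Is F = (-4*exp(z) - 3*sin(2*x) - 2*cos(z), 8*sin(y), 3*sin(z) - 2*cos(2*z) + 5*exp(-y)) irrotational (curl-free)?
No, ∇×F = (-5*exp(-y), -4*exp(z) + 2*sin(z), 0)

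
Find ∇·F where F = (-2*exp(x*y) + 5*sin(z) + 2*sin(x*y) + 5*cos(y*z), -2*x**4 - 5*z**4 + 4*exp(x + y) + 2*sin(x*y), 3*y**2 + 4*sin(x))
2*x*cos(x*y) - 2*y*exp(x*y) + 2*y*cos(x*y) + 4*exp(x + y)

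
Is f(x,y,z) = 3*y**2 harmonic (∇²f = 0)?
No, ∇²f = 6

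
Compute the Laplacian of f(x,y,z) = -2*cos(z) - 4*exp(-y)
2*cos(z) - 4*exp(-y)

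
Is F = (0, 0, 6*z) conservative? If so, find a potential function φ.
Yes, F is conservative. φ = 3*z**2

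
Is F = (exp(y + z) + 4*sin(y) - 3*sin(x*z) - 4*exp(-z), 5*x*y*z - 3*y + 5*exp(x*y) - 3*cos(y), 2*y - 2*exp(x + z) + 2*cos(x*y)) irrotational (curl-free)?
No, ∇×F = (-5*x*y - 2*x*sin(x*y) + 2, ((-3*x*cos(x*z) + 2*y*sin(x*y) + 2*exp(x + z) + exp(y + z))*exp(z) + 4)*exp(-z), 5*y*z + 5*y*exp(x*y) - exp(y + z) - 4*cos(y))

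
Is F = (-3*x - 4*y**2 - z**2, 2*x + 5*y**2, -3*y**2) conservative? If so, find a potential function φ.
No, ∇×F = (-6*y, -2*z, 8*y + 2) ≠ 0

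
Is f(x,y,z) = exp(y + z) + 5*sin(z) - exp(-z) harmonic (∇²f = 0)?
No, ∇²f = 2*exp(y + z) - 5*sin(z) - exp(-z)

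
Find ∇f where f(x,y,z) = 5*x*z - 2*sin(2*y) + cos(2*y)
(5*z, -2*sin(2*y) - 4*cos(2*y), 5*x)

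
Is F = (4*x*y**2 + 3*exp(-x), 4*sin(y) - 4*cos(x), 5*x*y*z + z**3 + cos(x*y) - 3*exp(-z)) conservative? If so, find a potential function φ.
No, ∇×F = (x*(5*z - sin(x*y)), y*(-5*z + sin(x*y)), -8*x*y + 4*sin(x)) ≠ 0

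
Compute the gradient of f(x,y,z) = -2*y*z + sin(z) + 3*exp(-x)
(-3*exp(-x), -2*z, -2*y + cos(z))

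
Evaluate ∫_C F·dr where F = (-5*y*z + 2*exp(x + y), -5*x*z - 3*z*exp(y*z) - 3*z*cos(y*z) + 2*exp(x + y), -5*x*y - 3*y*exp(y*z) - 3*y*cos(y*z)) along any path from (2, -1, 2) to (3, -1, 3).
-2*E - 3*sin(2) - 3*exp(-3) + 3*exp(-2) + 3*sin(3) + 2*exp(2) + 25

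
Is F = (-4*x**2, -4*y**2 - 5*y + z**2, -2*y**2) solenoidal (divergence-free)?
No, ∇·F = -8*x - 8*y - 5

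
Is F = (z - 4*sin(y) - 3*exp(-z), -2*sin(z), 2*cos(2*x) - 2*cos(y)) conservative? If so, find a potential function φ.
No, ∇×F = (2*sin(y) + 2*cos(z), 4*sin(2*x) + 1 + 3*exp(-z), 4*cos(y)) ≠ 0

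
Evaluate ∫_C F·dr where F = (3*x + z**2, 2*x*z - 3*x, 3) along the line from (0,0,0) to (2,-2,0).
12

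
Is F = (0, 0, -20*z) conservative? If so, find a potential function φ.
Yes, F is conservative. φ = -10*z**2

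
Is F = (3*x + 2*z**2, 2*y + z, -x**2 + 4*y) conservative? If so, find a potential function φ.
No, ∇×F = (3, 2*x + 4*z, 0) ≠ 0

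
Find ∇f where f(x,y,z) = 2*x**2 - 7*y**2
(4*x, -14*y, 0)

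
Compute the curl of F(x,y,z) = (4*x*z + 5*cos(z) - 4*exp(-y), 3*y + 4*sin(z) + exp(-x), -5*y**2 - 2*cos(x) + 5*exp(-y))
(-10*y - 4*cos(z) - 5*exp(-y), 4*x - 2*sin(x) - 5*sin(z), -4*exp(-y) - exp(-x))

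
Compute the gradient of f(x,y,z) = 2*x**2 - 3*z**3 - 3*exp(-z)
(4*x, 0, -9*z**2 + 3*exp(-z))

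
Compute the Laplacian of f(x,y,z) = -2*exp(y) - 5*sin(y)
-2*exp(y) + 5*sin(y)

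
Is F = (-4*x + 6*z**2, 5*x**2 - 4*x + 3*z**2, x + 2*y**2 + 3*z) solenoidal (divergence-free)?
No, ∇·F = -1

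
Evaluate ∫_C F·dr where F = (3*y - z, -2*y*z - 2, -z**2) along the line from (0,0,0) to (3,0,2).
-17/3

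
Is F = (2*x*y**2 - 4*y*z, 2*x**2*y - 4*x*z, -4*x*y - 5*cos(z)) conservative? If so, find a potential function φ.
Yes, F is conservative. φ = x**2*y**2 - 4*x*y*z - 5*sin(z)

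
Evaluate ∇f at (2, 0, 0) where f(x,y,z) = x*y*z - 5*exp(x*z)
(0, 0, -10)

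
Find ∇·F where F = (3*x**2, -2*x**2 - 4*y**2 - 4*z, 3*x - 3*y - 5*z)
6*x - 8*y - 5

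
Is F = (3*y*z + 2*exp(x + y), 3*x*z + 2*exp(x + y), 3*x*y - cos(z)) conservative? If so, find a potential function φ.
Yes, F is conservative. φ = 3*x*y*z + 2*exp(x + y) - sin(z)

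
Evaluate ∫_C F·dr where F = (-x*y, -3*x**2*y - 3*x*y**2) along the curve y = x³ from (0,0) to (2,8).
-1216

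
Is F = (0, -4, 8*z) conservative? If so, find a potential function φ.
Yes, F is conservative. φ = -4*y + 4*z**2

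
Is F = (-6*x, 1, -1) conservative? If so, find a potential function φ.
Yes, F is conservative. φ = -3*x**2 + y - z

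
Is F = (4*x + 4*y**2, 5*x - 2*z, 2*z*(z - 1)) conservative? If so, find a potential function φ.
No, ∇×F = (2, 0, 5 - 8*y) ≠ 0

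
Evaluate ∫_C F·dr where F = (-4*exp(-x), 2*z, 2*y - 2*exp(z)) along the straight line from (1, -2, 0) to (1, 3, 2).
14 - 2*exp(2)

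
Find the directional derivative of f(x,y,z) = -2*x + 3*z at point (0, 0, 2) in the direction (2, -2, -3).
-13*sqrt(17)/17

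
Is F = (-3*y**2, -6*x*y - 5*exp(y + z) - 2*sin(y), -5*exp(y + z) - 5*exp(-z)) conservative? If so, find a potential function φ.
Yes, F is conservative. φ = -3*x*y**2 - 5*exp(y + z) + 2*cos(y) + 5*exp(-z)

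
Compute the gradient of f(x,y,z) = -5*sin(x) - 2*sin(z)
(-5*cos(x), 0, -2*cos(z))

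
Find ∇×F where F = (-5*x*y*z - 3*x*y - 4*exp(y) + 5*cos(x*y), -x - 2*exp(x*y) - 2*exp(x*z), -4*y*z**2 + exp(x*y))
(x*exp(x*y) + 2*x*exp(x*z) - 4*z**2, y*(-5*x - exp(x*y)), 5*x*z + 5*x*sin(x*y) + 3*x - 2*y*exp(x*y) - 2*z*exp(x*z) + 4*exp(y) - 1)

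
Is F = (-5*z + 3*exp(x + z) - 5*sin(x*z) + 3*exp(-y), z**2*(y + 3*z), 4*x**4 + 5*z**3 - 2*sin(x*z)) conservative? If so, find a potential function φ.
No, ∇×F = (z*(-2*y - 9*z), -16*x**3 - 5*x*cos(x*z) + 2*z*cos(x*z) + 3*exp(x + z) - 5, 3*exp(-y)) ≠ 0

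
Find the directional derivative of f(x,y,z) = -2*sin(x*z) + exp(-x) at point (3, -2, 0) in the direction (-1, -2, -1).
sqrt(6)*(1/6 + exp(3))*exp(-3)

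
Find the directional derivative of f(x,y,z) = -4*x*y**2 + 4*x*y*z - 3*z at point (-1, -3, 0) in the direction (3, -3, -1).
-45*sqrt(19)/19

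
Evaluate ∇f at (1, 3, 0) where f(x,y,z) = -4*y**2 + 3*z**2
(0, -24, 0)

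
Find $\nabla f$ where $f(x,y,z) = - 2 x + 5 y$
(-2, 5, 0)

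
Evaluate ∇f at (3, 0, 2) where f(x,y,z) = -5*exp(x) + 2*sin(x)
(-5*exp(3) + 2*cos(3), 0, 0)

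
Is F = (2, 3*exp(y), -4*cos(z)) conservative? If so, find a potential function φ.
Yes, F is conservative. φ = 2*x + 3*exp(y) - 4*sin(z)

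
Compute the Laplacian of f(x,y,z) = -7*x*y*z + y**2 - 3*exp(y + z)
2 - 6*exp(y + z)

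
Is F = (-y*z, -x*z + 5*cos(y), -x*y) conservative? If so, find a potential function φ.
Yes, F is conservative. φ = -x*y*z + 5*sin(y)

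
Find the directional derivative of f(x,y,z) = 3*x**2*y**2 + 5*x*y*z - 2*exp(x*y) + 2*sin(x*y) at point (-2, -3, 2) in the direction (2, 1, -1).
sqrt(6)*(-199 - 8*cos(6) + 8*exp(6))/3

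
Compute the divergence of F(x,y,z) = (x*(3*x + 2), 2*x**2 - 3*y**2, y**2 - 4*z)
6*x - 6*y - 2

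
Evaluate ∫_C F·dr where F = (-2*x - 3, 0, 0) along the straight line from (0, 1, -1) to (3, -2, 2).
-18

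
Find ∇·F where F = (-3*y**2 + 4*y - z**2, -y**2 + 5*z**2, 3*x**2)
-2*y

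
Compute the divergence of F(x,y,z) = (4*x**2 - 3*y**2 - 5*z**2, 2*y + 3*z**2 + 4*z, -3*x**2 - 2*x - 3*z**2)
8*x - 6*z + 2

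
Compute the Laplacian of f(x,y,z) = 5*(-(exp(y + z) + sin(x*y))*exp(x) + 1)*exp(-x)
5*x**2*sin(x*y) + 5*y**2*sin(x*y) - 10*exp(y + z) + 5*exp(-x)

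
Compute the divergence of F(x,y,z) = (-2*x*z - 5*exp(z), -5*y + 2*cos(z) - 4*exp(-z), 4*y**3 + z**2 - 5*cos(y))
-5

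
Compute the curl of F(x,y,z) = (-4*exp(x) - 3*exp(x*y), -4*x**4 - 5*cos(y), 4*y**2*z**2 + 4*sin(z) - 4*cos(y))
(8*y*z**2 + 4*sin(y), 0, x*(-16*x**2 + 3*exp(x*y)))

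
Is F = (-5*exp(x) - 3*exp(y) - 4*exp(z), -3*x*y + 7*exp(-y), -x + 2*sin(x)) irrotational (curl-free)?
No, ∇×F = (0, -4*exp(z) - 2*cos(x) + 1, -3*y + 3*exp(y))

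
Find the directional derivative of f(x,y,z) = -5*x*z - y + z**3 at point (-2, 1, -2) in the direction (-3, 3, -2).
-7*sqrt(22)/2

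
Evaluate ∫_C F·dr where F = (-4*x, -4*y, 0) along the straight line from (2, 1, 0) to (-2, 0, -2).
2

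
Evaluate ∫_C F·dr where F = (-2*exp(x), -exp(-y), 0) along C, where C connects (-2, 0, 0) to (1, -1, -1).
-E - 1 + 2*exp(-2)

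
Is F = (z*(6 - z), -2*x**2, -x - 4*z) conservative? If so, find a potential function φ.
No, ∇×F = (0, 7 - 2*z, -4*x) ≠ 0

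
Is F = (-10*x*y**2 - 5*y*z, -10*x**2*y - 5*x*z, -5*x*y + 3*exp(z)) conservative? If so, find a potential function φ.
Yes, F is conservative. φ = -5*x**2*y**2 - 5*x*y*z + 3*exp(z)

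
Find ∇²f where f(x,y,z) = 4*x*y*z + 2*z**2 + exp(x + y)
2*exp(x + y) + 4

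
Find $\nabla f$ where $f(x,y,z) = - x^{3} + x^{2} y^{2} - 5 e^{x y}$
(-3*x**2 + 2*x*y**2 - 5*y*exp(x*y), x*(2*x*y - 5*exp(x*y)), 0)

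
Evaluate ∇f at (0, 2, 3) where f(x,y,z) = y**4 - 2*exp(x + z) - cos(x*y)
(-2*exp(3), 32, -2*exp(3))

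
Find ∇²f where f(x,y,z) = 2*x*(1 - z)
0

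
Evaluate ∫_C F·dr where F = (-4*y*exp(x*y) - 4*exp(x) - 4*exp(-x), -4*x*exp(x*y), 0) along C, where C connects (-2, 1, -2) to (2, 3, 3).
4*(-exp(8) - 2*exp(4) + 3)*exp(-2)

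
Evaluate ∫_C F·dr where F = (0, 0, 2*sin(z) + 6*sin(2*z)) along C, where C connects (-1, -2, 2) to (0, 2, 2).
0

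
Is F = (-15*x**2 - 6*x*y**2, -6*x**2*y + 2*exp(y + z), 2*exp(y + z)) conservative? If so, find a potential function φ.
Yes, F is conservative. φ = -5*x**3 - 3*x**2*y**2 + 2*exp(y + z)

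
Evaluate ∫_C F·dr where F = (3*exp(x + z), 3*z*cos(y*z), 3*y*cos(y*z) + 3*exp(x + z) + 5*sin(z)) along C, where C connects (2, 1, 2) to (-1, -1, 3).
-3*exp(4) - 3*sin(2) + 5*cos(2) - 3*sin(3) - 5*cos(3) + 3*exp(2)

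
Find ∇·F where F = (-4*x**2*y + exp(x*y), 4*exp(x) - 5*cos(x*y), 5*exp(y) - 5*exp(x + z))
-8*x*y + 5*x*sin(x*y) + y*exp(x*y) - 5*exp(x + z)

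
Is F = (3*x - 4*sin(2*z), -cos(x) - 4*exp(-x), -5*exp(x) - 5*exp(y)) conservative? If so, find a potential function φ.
No, ∇×F = (-5*exp(y), 5*exp(x) - 8*cos(2*z), sin(x) + 4*exp(-x)) ≠ 0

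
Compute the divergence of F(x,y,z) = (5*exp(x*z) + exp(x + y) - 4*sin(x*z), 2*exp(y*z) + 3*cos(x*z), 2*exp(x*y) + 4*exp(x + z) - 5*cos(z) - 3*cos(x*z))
3*x*sin(x*z) + 5*z*exp(x*z) + 2*z*exp(y*z) - 4*z*cos(x*z) + exp(x + y) + 4*exp(x + z) + 5*sin(z)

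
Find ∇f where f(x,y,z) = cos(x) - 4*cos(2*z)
(-sin(x), 0, 8*sin(2*z))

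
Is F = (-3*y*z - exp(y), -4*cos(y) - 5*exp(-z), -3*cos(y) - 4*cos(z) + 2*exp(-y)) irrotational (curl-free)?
No, ∇×F = (3*sin(y) - 5*exp(-z) - 2*exp(-y), -3*y, 3*z + exp(y))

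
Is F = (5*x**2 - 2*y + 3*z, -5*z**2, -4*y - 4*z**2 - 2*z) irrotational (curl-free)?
No, ∇×F = (10*z - 4, 3, 2)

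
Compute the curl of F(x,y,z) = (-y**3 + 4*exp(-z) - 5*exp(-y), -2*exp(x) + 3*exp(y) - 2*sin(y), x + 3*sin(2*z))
(0, -1 - 4*exp(-z), 3*y**2 - 2*exp(x) - 5*exp(-y))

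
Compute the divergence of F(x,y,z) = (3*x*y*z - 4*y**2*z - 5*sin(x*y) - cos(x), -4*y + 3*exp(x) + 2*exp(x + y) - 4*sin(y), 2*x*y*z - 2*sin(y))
2*x*y + 3*y*z - 5*y*cos(x*y) + 2*exp(x + y) + sin(x) - 4*cos(y) - 4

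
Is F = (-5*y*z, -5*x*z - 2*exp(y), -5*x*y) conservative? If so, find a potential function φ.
Yes, F is conservative. φ = -5*x*y*z - 2*exp(y)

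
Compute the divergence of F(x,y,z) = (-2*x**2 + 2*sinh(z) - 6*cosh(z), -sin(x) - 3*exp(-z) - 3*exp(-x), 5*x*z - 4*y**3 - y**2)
x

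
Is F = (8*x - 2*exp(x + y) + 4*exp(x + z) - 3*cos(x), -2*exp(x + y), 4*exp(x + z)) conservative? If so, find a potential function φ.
Yes, F is conservative. φ = 4*x**2 - 2*exp(x + y) + 4*exp(x + z) - 3*sin(x)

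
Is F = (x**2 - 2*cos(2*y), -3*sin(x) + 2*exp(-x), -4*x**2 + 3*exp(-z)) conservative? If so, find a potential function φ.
No, ∇×F = (0, 8*x, -4*sin(2*y) - 3*cos(x) - 2*exp(-x)) ≠ 0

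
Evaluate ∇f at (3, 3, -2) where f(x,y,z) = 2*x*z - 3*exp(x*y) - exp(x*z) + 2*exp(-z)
(-9*exp(9) - 4 + 2*exp(-6), -9*exp(9), -2*exp(2) - 3*exp(-6) + 6)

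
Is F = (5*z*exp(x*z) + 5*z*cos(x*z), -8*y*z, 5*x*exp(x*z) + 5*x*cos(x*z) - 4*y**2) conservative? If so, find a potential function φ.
Yes, F is conservative. φ = -4*y**2*z + 5*exp(x*z) + 5*sin(x*z)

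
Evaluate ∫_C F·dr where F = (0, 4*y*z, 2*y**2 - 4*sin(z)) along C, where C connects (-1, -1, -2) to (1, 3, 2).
40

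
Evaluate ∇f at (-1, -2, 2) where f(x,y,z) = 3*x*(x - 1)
(-9, 0, 0)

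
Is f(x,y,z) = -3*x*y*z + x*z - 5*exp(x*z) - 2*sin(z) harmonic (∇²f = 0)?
No, ∇²f = -5*x**2*exp(x*z) - 5*z**2*exp(x*z) + 2*sin(z)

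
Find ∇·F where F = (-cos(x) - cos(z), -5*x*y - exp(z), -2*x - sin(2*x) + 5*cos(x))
-5*x + sin(x)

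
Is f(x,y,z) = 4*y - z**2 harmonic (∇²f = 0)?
No, ∇²f = -2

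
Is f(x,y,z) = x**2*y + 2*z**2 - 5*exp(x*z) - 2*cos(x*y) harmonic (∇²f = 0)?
No, ∇²f = -5*x**2*exp(x*z) + 2*x**2*cos(x*y) + 2*y**2*cos(x*y) + 2*y - 5*z**2*exp(x*z) + 4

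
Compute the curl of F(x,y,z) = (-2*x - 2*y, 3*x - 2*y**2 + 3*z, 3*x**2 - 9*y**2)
(-18*y - 3, -6*x, 5)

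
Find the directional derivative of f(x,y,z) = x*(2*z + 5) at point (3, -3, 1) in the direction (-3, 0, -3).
-13*sqrt(2)/2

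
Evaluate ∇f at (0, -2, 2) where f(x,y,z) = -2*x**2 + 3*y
(0, 3, 0)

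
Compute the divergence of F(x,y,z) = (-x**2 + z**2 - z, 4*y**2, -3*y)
-2*x + 8*y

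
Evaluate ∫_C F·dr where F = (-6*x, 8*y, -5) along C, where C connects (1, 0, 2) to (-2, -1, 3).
-10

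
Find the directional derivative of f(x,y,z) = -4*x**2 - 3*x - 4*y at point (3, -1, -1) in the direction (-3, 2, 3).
73*sqrt(22)/22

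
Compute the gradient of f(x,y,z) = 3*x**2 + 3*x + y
(6*x + 3, 1, 0)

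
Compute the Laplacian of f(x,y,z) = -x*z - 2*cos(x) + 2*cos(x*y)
-2*x**2*cos(x*y) - 2*y**2*cos(x*y) + 2*cos(x)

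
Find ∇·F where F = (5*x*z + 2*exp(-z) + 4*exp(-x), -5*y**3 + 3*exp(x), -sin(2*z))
-15*y**2 + 5*z - 2*cos(2*z) - 4*exp(-x)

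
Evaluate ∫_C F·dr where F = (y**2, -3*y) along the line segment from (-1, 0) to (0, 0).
0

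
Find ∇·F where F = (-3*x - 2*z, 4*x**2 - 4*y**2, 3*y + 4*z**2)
-8*y + 8*z - 3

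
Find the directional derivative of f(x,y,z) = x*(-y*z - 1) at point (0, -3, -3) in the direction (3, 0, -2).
-30*sqrt(13)/13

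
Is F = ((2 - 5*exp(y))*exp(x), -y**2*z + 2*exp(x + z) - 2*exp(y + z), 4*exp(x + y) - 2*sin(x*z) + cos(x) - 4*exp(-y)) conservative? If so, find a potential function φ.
No, ∇×F = (((y**2 + 4*exp(x + y) - 2*exp(x + z) + 2*exp(y + z))*exp(y) + 4)*exp(-y), 2*z*cos(x*z) - 4*exp(x + y) + sin(x), 5*exp(x + y) + 2*exp(x + z)) ≠ 0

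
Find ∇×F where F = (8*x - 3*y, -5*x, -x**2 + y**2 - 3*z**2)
(2*y, 2*x, -2)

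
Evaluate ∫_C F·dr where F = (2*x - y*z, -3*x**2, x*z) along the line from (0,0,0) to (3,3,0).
-18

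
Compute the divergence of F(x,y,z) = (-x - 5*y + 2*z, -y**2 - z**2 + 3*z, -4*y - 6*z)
-2*y - 7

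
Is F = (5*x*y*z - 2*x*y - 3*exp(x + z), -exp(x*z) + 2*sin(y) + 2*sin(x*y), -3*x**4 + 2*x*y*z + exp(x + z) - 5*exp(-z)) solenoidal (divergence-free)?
No, ∇·F = 2*x*y + 2*x*cos(x*y) + 5*y*z - 2*y - 2*exp(x + z) + 2*cos(y) + 5*exp(-z)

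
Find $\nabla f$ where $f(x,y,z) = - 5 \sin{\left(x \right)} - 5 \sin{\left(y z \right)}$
(-5*cos(x), -5*z*cos(y*z), -5*y*cos(y*z))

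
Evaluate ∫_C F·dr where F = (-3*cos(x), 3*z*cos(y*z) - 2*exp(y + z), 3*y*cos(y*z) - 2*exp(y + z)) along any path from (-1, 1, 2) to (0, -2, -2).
-3*sin(2) - 3*sin(1) + 3*sin(4) - 2*exp(-4) + 2*exp(3)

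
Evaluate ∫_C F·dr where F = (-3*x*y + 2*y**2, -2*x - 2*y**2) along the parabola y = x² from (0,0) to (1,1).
-47/20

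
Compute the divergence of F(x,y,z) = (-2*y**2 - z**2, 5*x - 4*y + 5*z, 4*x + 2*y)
-4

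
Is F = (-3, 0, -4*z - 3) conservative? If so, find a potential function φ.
Yes, F is conservative. φ = -3*x - 2*z**2 - 3*z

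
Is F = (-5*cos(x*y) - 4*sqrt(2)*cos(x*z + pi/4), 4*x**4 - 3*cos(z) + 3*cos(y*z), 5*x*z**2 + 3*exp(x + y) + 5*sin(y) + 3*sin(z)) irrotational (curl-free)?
No, ∇×F = (3*y*sin(y*z) + 3*exp(x + y) - 3*sin(z) + 5*cos(y), 4*sqrt(2)*x*sin(x*z + pi/4) - 5*z**2 - 3*exp(x + y), x*(16*x**2 - 5*sin(x*y)))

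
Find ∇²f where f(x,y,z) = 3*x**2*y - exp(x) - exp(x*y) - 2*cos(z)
-x**2*exp(x*y) - y**2*exp(x*y) + 6*y - exp(x) + 2*cos(z)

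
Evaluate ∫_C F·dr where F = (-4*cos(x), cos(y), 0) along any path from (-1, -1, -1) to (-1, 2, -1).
sin(1) + sin(2)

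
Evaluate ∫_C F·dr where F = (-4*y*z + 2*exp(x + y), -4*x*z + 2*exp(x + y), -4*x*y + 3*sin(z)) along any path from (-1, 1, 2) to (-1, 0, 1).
-10 - 3*cos(1) + 3*cos(2) + 2*exp(-1)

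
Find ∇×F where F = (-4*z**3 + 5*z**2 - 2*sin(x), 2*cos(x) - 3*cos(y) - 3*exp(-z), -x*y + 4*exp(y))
(-x + 4*exp(y) - 3*exp(-z), y - 12*z**2 + 10*z, -2*sin(x))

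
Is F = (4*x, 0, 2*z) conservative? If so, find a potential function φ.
Yes, F is conservative. φ = 2*x**2 + z**2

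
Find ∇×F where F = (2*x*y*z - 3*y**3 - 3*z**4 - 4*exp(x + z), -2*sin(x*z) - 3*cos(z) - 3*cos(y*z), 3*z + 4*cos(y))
(2*x*cos(x*z) - 3*y*sin(y*z) - 4*sin(y) - 3*sin(z), 2*x*y - 12*z**3 - 4*exp(x + z), -2*x*z + 9*y**2 - 2*z*cos(x*z))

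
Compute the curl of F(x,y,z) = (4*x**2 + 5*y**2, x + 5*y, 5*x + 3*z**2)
(0, -5, 1 - 10*y)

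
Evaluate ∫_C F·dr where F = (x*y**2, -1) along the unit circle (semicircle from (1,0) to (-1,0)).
0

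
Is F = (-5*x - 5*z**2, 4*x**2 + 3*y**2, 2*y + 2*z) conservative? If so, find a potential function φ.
No, ∇×F = (2, -10*z, 8*x) ≠ 0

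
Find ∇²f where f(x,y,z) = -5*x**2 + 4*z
-10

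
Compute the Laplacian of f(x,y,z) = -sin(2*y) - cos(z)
4*sin(2*y) + cos(z)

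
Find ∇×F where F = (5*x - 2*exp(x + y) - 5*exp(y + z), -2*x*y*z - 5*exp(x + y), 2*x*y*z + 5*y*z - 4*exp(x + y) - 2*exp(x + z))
(2*x*y + 2*x*z + 5*z - 4*exp(x + y), -2*y*z + 4*exp(x + y) + 2*exp(x + z) - 5*exp(y + z), -2*y*z - 3*exp(x + y) + 5*exp(y + z))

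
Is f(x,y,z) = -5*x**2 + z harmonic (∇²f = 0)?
No, ∇²f = -10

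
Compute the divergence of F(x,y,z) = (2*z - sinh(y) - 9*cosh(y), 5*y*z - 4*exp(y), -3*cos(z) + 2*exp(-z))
5*z - 4*exp(y) + 3*sin(z) - 2*exp(-z)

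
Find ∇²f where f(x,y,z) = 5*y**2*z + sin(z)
10*z - sin(z)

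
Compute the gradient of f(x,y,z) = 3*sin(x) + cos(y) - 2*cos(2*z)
(3*cos(x), -sin(y), 4*sin(2*z))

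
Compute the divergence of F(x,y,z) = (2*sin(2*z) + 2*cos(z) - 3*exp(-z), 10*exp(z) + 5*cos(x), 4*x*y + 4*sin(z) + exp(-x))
4*cos(z)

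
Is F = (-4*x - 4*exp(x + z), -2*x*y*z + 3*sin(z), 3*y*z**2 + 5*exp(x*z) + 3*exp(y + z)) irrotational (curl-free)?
No, ∇×F = (2*x*y + 3*z**2 + 3*exp(y + z) - 3*cos(z), -5*z*exp(x*z) - 4*exp(x + z), -2*y*z)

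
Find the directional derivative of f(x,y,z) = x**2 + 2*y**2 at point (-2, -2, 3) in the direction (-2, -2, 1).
8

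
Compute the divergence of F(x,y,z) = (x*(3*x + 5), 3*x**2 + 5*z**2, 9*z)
6*x + 14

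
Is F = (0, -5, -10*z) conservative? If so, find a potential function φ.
Yes, F is conservative. φ = -5*y - 5*z**2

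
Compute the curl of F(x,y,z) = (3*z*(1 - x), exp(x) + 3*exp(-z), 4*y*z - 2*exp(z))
(4*z + 3*exp(-z), 3 - 3*x, exp(x))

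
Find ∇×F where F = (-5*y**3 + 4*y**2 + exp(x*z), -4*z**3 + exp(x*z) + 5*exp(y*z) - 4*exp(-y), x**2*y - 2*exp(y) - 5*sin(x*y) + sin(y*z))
(x**2 - x*exp(x*z) - 5*x*cos(x*y) - 5*y*exp(y*z) + 12*z**2 + z*cos(y*z) - 2*exp(y), -2*x*y + x*exp(x*z) + 5*y*cos(x*y), 15*y**2 - 8*y + z*exp(x*z))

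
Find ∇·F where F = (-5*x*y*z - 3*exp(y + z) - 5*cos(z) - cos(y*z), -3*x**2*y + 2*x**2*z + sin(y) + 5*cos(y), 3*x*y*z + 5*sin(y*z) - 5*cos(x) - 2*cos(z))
-3*x**2 + 3*x*y - 5*y*z + 5*y*cos(y*z) - 5*sin(y) + 2*sin(z) + cos(y)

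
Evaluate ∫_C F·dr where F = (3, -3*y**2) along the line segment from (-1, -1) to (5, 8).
-495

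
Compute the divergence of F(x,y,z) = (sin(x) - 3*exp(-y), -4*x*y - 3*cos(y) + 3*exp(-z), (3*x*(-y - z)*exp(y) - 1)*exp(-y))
-7*x + 3*sin(y) + cos(x)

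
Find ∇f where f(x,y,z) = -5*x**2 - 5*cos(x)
(-10*x + 5*sin(x), 0, 0)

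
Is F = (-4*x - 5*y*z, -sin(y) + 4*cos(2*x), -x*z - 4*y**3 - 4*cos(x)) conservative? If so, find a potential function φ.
No, ∇×F = (-12*y**2, -5*y + z - 4*sin(x), 5*z - 8*sin(2*x)) ≠ 0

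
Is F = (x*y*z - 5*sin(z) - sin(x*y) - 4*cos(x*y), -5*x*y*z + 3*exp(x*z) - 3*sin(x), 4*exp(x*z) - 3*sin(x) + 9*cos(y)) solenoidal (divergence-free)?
No, ∇·F = -5*x*z + 4*x*exp(x*z) + y*z + 4*y*sin(x*y) - y*cos(x*y)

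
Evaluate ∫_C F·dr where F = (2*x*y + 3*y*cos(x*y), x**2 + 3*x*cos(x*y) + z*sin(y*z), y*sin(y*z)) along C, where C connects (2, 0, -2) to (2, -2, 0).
-8 - 3*sin(4)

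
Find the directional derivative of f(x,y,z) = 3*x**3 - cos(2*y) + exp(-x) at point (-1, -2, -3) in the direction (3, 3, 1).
3*sqrt(19)*(-E - 2*sin(4) + 9)/19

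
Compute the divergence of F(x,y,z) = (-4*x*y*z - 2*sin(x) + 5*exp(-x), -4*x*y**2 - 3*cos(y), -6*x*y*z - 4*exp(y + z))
-14*x*y - 4*y*z - 4*exp(y + z) + 3*sin(y) - 2*cos(x) - 5*exp(-x)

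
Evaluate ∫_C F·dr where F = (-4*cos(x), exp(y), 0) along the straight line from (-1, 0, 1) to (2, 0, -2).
-4*sin(2) - 4*sin(1)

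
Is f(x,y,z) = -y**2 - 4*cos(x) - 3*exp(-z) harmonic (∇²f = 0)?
No, ∇²f = 4*cos(x) - 2 - 3*exp(-z)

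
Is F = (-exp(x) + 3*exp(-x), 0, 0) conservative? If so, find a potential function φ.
Yes, F is conservative. φ = -exp(x) - 3*exp(-x)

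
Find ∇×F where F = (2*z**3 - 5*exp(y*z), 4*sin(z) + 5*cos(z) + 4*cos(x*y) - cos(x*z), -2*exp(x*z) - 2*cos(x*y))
(2*x*sin(x*y) - x*sin(x*z) + 5*sin(z) - 4*cos(z), -5*y*exp(y*z) - 2*y*sin(x*y) + 6*z**2 + 2*z*exp(x*z), -4*y*sin(x*y) + 5*z*exp(y*z) + z*sin(x*z))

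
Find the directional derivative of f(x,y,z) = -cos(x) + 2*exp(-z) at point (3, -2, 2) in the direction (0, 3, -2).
4*sqrt(13)*exp(-2)/13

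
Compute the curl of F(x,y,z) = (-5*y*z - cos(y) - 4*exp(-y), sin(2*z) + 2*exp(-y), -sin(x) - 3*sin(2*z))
(-2*cos(2*z), -5*y + cos(x), 5*z - sin(y) - 4*exp(-y))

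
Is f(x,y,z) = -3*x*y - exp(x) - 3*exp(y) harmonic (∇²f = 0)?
No, ∇²f = -exp(x) - 3*exp(y)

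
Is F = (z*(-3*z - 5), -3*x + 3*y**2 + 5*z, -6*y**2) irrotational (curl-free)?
No, ∇×F = (-12*y - 5, -6*z - 5, -3)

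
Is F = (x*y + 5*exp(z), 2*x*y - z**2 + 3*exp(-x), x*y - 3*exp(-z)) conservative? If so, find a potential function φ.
No, ∇×F = (x + 2*z, -y + 5*exp(z), -x + 2*y - 3*exp(-x)) ≠ 0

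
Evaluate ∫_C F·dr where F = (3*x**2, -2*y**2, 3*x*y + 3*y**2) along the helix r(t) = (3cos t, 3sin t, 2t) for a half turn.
-54 + 27*pi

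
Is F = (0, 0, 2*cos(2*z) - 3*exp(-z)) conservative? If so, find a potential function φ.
Yes, F is conservative. φ = sin(2*z) + 3*exp(-z)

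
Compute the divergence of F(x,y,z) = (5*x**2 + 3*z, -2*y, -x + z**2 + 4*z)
10*x + 2*z + 2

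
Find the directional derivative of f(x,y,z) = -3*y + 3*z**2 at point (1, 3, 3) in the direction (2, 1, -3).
-57*sqrt(14)/14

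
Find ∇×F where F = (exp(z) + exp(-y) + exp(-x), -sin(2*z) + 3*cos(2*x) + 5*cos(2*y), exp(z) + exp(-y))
(2*cos(2*z) - exp(-y), exp(z), -6*sin(2*x) + exp(-y))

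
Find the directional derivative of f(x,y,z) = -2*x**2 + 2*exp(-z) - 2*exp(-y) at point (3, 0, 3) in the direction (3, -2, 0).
-40*sqrt(13)/13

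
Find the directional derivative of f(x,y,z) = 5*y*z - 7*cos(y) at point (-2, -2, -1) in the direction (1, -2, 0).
sqrt(5)*(2 + 14*sin(2)/5)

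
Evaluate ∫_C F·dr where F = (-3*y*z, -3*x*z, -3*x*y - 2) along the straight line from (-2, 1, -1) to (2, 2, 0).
4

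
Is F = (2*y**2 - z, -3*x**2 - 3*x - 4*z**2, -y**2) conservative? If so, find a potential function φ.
No, ∇×F = (-2*y + 8*z, -1, -6*x - 4*y - 3) ≠ 0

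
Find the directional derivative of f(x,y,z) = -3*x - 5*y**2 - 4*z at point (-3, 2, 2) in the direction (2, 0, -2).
sqrt(2)/2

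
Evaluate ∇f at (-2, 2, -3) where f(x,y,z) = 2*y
(0, 2, 0)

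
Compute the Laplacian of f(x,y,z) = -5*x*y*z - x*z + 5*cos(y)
-5*cos(y)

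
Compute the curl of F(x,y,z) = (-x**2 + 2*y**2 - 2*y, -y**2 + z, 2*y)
(1, 0, 2 - 4*y)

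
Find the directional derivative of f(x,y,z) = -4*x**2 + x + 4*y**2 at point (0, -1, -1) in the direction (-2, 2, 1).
-6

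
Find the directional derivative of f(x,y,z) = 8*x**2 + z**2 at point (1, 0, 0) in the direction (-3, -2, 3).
-24*sqrt(22)/11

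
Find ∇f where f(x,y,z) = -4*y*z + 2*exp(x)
(2*exp(x), -4*z, -4*y)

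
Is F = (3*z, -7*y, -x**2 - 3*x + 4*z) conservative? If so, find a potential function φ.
No, ∇×F = (0, 2*x + 6, 0) ≠ 0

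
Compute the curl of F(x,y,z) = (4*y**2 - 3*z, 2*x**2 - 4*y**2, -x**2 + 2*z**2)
(0, 2*x - 3, 4*x - 8*y)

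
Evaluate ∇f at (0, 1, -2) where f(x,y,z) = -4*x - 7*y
(-4, -7, 0)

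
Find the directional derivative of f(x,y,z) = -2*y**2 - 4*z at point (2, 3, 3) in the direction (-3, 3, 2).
-2*sqrt(22)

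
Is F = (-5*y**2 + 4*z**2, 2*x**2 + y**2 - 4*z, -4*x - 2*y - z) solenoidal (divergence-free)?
No, ∇·F = 2*y - 1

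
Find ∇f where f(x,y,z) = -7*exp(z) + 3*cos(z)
(0, 0, -7*exp(z) - 3*sin(z))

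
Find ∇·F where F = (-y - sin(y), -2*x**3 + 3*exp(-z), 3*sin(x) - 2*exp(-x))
0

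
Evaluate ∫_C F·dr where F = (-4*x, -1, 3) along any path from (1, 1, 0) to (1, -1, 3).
11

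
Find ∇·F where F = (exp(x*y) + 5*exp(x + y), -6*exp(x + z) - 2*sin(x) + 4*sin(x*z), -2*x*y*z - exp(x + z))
-2*x*y + y*exp(x*y) + 5*exp(x + y) - exp(x + z)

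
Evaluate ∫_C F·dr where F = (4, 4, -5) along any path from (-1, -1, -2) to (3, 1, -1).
19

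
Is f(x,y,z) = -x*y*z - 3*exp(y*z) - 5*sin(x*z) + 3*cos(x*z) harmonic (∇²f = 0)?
No, ∇²f = 5*x**2*sin(x*z) - 3*x**2*cos(x*z) - 3*y**2*exp(y*z) + z**2*(5*sin(x*z) - 3*cos(x*z)) - 3*z**2*exp(y*z)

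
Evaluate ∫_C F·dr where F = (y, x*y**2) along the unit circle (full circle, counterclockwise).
-3*pi/4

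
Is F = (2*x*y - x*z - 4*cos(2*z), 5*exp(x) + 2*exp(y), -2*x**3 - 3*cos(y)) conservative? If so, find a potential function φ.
No, ∇×F = (3*sin(y), 6*x**2 - x + 8*sin(2*z), -2*x + 5*exp(x)) ≠ 0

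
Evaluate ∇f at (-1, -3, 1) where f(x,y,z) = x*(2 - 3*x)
(8, 0, 0)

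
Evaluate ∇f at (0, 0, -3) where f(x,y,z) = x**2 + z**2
(0, 0, -6)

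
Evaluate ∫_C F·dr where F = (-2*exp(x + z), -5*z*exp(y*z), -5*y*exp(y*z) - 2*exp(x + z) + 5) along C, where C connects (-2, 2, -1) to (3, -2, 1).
-2*exp(4) + 2*exp(-3) + 10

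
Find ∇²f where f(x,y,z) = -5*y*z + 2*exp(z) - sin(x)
2*exp(z) + sin(x)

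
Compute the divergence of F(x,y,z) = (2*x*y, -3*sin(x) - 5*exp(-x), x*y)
2*y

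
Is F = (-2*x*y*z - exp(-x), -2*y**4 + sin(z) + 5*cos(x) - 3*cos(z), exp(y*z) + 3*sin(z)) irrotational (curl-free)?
No, ∇×F = (z*exp(y*z) - 3*sin(z) - cos(z), -2*x*y, 2*x*z - 5*sin(x))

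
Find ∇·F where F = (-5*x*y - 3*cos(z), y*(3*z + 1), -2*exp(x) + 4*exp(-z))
-5*y + 3*z + 1 - 4*exp(-z)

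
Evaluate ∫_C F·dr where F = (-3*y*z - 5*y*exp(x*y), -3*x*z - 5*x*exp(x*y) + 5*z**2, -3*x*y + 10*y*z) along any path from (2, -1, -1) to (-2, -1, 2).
-10*sinh(2) - 21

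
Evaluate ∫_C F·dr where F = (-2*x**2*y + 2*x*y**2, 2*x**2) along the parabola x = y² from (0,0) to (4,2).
-1856/105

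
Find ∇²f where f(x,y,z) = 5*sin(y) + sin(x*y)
-x**2*sin(x*y) - y**2*sin(x*y) - 5*sin(y)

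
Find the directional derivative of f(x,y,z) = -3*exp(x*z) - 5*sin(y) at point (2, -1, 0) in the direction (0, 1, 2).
sqrt(5)*(-12/5 - cos(1))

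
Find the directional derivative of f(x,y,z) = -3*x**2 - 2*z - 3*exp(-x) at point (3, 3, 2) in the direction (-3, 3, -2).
sqrt(22)*(-9 + 58*exp(3))*exp(-3)/22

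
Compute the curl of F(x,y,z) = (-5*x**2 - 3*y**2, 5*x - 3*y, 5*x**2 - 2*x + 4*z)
(0, 2 - 10*x, 6*y + 5)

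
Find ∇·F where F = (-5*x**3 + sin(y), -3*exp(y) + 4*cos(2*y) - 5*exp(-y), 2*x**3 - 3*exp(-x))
-15*x**2 - 3*exp(y) - 8*sin(2*y) + 5*exp(-y)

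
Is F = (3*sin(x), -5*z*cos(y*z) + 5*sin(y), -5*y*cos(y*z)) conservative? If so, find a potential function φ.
Yes, F is conservative. φ = -5*sin(y*z) - 3*cos(x) - 5*cos(y)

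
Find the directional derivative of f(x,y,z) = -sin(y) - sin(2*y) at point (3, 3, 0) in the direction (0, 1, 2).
-sqrt(5)*(cos(3) + 2*cos(6))/5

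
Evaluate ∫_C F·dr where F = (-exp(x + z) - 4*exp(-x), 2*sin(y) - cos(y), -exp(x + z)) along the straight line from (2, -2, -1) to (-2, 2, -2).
-2*sin(2) - 4*exp(-2) - exp(-4) + E + 4*exp(2)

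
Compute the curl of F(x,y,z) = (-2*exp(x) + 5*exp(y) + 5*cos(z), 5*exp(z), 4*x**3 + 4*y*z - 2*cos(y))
(4*z - 5*exp(z) + 2*sin(y), -12*x**2 - 5*sin(z), -5*exp(y))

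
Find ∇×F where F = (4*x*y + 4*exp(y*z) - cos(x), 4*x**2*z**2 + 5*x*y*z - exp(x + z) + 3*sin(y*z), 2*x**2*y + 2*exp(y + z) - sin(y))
(-8*x**2*z + 2*x**2 - 5*x*y - 3*y*cos(y*z) + exp(x + z) + 2*exp(y + z) - cos(y), 4*y*(-x + exp(y*z)), 8*x*z**2 - 4*x + 5*y*z - 4*z*exp(y*z) - exp(x + z))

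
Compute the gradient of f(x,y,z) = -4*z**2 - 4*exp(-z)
(0, 0, -8*z + 4*exp(-z))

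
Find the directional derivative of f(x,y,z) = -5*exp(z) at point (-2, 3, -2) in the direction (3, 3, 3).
-5*sqrt(3)*exp(-2)/3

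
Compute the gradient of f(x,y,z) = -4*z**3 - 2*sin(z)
(0, 0, -12*z**2 - 2*cos(z))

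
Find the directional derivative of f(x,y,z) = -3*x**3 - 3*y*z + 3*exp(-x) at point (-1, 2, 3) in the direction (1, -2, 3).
3*sqrt(14)*(-3 - E)/14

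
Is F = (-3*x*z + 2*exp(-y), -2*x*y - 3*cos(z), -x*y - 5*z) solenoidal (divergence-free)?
No, ∇·F = -2*x - 3*z - 5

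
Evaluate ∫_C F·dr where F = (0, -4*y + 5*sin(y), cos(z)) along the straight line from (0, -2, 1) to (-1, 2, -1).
-2*sin(1)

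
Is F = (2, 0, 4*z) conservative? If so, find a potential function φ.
Yes, F is conservative. φ = 2*x + 2*z**2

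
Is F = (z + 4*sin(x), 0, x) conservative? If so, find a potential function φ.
Yes, F is conservative. φ = x*z - 4*cos(x)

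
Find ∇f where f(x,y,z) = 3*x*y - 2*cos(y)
(3*y, 3*x + 2*sin(y), 0)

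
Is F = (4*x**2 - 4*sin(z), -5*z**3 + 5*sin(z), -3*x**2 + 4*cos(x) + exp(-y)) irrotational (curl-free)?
No, ∇×F = (15*z**2 - 5*cos(z) - exp(-y), 6*x + 4*sin(x) - 4*cos(z), 0)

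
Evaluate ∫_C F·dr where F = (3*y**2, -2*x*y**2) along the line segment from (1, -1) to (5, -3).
344/3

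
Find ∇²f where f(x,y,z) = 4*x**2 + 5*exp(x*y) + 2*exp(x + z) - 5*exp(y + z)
5*x**2*exp(x*y) + 5*y**2*exp(x*y) + 4*exp(x + z) - 10*exp(y + z) + 8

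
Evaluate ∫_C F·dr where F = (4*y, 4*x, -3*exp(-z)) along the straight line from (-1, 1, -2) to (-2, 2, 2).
-6*sinh(2) - 12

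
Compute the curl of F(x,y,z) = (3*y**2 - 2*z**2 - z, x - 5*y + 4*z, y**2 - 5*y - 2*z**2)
(2*y - 9, -4*z - 1, 1 - 6*y)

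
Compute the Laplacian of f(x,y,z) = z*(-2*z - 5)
-4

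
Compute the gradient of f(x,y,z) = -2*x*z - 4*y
(-2*z, -4, -2*x)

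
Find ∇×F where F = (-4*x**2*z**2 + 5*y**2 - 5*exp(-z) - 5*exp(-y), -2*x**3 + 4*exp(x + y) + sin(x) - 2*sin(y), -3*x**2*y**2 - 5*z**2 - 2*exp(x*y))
(2*x*(-3*x*y - exp(x*y)), -8*x**2*z + 6*x*y**2 + 2*y*exp(x*y) + 5*exp(-z), -6*x**2 - 10*y + 4*exp(x + y) + cos(x) - 5*exp(-y))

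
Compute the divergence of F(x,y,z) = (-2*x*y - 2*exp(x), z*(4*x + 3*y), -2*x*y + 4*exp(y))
-2*y + 3*z - 2*exp(x)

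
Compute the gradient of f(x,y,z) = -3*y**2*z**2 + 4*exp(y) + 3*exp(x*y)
(3*y*exp(x*y), 3*x*exp(x*y) - 6*y*z**2 + 4*exp(y), -6*y**2*z)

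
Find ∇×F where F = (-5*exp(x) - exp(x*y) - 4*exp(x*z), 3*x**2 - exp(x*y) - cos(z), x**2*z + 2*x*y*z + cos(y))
(2*x*z - sin(y) - sin(z), -2*x*z - 4*x*exp(x*z) - 2*y*z, x*exp(x*y) + 6*x - y*exp(x*y))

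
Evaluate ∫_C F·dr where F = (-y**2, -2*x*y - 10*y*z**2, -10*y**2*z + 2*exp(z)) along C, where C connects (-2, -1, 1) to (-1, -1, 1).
-1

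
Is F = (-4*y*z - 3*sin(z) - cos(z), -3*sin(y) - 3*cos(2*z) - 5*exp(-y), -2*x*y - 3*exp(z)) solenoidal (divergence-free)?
No, ∇·F = -3*exp(z) - 3*cos(y) + 5*exp(-y)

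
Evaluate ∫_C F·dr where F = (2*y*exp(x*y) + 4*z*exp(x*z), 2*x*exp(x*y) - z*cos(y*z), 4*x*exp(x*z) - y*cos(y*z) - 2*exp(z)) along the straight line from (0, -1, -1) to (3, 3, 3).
-2*exp(3) - 6 - sin(9) + 2*exp(-1) + sin(1) + 6*exp(9)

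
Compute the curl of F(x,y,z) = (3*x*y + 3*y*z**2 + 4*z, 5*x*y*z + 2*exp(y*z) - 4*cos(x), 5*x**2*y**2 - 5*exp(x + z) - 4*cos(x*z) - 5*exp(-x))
(y*(10*x**2 - 5*x - 2*exp(y*z)), -10*x*y**2 + 6*y*z - 4*z*sin(x*z) + 5*exp(x + z) + 4 - 5*exp(-x), -3*x + 5*y*z - 3*z**2 + 4*sin(x))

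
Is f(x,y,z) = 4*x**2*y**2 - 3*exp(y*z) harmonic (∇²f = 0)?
No, ∇²f = 8*x**2 - 3*y**2*exp(y*z) + 8*y**2 - 3*z**2*exp(y*z)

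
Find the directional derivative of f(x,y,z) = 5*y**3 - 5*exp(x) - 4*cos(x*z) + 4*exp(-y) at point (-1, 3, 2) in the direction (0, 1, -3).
sqrt(10)*(-12*exp(3)*sin(2) - 4 + 135*exp(3))*exp(-3)/10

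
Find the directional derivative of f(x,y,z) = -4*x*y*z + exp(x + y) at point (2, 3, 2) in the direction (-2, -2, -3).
4*sqrt(17)*(38 - exp(5))/17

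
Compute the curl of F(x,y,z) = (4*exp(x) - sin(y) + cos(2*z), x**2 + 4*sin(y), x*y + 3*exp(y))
(x + 3*exp(y), -y - 2*sin(2*z), 2*x + cos(y))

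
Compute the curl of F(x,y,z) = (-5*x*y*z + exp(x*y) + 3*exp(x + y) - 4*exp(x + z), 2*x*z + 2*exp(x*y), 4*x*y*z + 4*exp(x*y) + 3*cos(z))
(2*x*(2*z + 2*exp(x*y) - 1), -5*x*y - 4*y*z - 4*y*exp(x*y) - 4*exp(x + z), 5*x*z - x*exp(x*y) + 2*y*exp(x*y) + 2*z - 3*exp(x + y))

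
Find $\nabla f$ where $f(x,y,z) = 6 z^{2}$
(0, 0, 12*z)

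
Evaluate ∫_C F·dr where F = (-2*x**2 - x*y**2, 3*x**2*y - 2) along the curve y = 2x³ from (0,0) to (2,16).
2960/3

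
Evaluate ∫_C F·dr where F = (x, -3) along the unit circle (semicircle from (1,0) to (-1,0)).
0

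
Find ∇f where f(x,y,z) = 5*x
(5, 0, 0)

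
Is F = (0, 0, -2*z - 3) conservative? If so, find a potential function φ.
Yes, F is conservative. φ = z*(-z - 3)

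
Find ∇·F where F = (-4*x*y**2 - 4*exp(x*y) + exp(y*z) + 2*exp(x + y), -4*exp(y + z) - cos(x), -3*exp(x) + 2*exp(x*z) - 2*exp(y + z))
2*x*exp(x*z) - 4*y**2 - 4*y*exp(x*y) + 2*exp(x + y) - 6*exp(y + z)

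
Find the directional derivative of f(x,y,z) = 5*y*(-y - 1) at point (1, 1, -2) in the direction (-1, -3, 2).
45*sqrt(14)/14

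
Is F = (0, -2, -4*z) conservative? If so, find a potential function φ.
Yes, F is conservative. φ = -2*y - 2*z**2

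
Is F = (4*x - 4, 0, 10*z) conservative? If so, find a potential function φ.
Yes, F is conservative. φ = 2*x**2 - 4*x + 5*z**2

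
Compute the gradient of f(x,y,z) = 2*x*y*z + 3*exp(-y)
(2*y*z, 2*x*z - 3*exp(-y), 2*x*y)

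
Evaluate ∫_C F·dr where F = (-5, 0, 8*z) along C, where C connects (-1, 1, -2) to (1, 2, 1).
-22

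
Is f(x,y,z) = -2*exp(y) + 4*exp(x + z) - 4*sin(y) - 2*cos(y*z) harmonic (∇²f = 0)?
No, ∇²f = 2*y**2*cos(y*z) + 2*z**2*cos(y*z) - 2*exp(y) + 8*exp(x + z) + 4*sin(y)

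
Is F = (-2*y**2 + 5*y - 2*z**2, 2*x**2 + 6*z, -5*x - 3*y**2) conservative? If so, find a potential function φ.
No, ∇×F = (-6*y - 6, 5 - 4*z, 4*x + 4*y - 5) ≠ 0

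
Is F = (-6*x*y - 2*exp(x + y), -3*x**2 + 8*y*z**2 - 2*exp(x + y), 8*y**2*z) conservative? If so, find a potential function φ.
Yes, F is conservative. φ = -3*x**2*y + 4*y**2*z**2 - 2*exp(x + y)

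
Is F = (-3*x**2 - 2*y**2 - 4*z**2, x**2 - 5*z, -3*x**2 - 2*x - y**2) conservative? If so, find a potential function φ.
No, ∇×F = (5 - 2*y, 6*x - 8*z + 2, 2*x + 4*y) ≠ 0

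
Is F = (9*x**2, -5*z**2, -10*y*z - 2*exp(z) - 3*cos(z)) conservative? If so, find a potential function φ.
Yes, F is conservative. φ = 3*x**3 - 5*y*z**2 - 2*exp(z) - 3*sin(z)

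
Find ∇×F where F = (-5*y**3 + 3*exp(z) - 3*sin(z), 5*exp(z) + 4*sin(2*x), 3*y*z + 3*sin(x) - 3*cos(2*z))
(3*z - 5*exp(z), 3*exp(z) - 3*cos(x) - 3*cos(z), 15*y**2 + 8*cos(2*x))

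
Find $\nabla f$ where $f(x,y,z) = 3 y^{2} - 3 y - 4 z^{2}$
(0, 6*y - 3, -8*z)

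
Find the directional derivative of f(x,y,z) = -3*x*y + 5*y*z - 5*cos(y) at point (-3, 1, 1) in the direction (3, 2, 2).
sqrt(17)*(10*sin(1) + 29)/17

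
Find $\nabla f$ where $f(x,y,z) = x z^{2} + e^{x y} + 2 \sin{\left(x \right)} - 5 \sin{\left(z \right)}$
(y*exp(x*y) + z**2 + 2*cos(x), x*exp(x*y), 2*x*z - 5*cos(z))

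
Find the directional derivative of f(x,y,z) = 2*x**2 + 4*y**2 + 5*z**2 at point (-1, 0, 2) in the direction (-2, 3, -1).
-6*sqrt(14)/7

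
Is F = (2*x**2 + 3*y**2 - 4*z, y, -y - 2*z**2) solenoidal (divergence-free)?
No, ∇·F = 4*x - 4*z + 1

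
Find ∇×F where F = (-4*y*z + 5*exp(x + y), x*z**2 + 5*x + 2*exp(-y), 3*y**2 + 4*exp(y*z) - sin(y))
(-2*x*z + 6*y + 4*z*exp(y*z) - cos(y), -4*y, z**2 + 4*z - 5*exp(x + y) + 5)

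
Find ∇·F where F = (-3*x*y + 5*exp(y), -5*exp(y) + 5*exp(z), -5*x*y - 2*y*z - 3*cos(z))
-5*y - 5*exp(y) + 3*sin(z)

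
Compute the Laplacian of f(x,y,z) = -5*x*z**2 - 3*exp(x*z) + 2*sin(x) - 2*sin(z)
-3*x**2*exp(x*z) - 10*x - 3*z**2*exp(x*z) - 2*sin(x) + 2*sin(z)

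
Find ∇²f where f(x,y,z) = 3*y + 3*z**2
6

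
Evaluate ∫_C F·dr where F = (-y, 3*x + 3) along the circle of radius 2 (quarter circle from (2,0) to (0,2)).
6 + 4*pi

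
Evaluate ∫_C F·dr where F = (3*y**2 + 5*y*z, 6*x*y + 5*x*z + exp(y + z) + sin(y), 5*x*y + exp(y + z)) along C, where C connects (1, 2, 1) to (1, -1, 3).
-34 - exp(3) - cos(1) + cos(2) + exp(2)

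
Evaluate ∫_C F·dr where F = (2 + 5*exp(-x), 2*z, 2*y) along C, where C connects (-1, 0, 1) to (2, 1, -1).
-5*exp(-2) + 4 + 5*E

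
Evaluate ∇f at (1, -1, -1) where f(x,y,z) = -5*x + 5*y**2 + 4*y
(-5, -6, 0)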